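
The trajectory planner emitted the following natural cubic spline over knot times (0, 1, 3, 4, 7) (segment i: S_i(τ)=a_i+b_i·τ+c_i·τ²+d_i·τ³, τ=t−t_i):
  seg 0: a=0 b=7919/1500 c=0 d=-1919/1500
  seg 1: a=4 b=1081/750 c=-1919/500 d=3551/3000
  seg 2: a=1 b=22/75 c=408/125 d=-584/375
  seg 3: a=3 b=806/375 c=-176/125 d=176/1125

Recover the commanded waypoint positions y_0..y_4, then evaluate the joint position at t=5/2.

y_0=0 y_1=4 y_2=1 y_3=3 y_4=1
S(5/2) = 12171/8000

y_0 = S_0(0) = a_0 = 0
y_1 = S_1(0) = a_1 = 4
y_2 = S_2(0) = a_2 = 1
y_3 = S_3(0) = a_3 = 3
y_4 = S_3(3) = 1
t_q=5/2 is in segment 1 (τ=3/2); S_1(τ)=12171/8000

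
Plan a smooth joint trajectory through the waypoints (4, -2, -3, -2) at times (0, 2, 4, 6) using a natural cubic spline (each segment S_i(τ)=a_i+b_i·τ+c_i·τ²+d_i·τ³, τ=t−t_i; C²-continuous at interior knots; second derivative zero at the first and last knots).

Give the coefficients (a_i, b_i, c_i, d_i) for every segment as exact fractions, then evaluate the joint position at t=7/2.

Δ: Δ0=-3, Δ1=-1/2, Δ2=1/2
row 1: diag=8, rhs=15; c'=1/4, d'=15/8
row 2: denom=8−2·1/4=15/2; d'=(6−2·15/8)/(15/2)=3/10
back: M2=3/10
back: M1=15/8−1/4·3/10=9/5
M: M0=0, M1=9/5, M2=3/10, M3=0
seg 0: a=4, c=M0/2=0, d=(M1−M0)/(6·2)=3/20, b=Δ0−h0·(2M0+M1)/6=-18/5
seg 1: a=-2, c=M1/2=9/10, d=(M2−M1)/(6·2)=-1/8, b=Δ1−h1·(2M1+M2)/6=-9/5
seg 2: a=-3, c=M2/2=3/20, d=(M3−M2)/(6·2)=-1/40, b=Δ2−h2·(2M2+M3)/6=3/10
t_q=7/2 → seg 1, τ=3/2; S=-2+-9/5·τ+9/10·τ²+-1/8·τ³=-991/320

  seg 0: a=4 b=-18/5 c=0 d=3/20
  seg 1: a=-2 b=-9/5 c=9/10 d=-1/8
  seg 2: a=-3 b=3/10 c=3/20 d=-1/40
S(7/2) = -991/320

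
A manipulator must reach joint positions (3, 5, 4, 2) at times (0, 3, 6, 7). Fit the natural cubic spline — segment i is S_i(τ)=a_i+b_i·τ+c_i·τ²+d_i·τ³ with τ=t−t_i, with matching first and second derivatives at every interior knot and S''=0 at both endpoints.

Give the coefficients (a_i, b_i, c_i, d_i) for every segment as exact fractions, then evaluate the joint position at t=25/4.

  seg 0: a=3 b=67/87 c=0 d=-1/87
  seg 1: a=5 b=40/87 c=-3/29 d=-14/261
  seg 2: a=4 b=-140/87 c=-17/29 d=17/87
S(25/4) = 6615/1856

Δ: Δ0=2/3, Δ1=-1/3, Δ2=-2
row 1: diag=12, rhs=-6; c'=1/4, d'=-1/2
row 2: denom=8−3·1/4=29/4; d'=(-10−3·-1/2)/(29/4)=-34/29
back: M2=-34/29
back: M1=-1/2−1/4·-34/29=-6/29
M: M0=0, M1=-6/29, M2=-34/29, M3=0
seg 0: a=3, c=M0/2=0, d=(M1−M0)/(6·3)=-1/87, b=Δ0−h0·(2M0+M1)/6=67/87
seg 1: a=5, c=M1/2=-3/29, d=(M2−M1)/(6·3)=-14/261, b=Δ1−h1·(2M1+M2)/6=40/87
seg 2: a=4, c=M2/2=-17/29, d=(M3−M2)/(6·1)=17/87, b=Δ2−h2·(2M2+M3)/6=-140/87
t_q=25/4 → seg 2, τ=1/4; S=4+-140/87·τ+-17/29·τ²+17/87·τ³=6615/1856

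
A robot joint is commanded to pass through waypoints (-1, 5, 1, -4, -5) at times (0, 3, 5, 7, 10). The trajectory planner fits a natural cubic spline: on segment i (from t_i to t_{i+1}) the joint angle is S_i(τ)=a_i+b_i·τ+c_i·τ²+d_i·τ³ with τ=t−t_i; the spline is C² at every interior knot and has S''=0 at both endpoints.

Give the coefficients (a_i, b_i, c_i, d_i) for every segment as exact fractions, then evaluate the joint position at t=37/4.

  seg 0: a=-1 b=287/90 c=0 d=-107/810
  seg 1: a=5 b=-17/45 c=-107/90 d=17/90
  seg 2: a=1 b=-43/15 c=-1/18 d=43/360
  seg 3: a=-4 b=-149/90 c=119/180 d=-119/1620
S(37/4) = -1335/256

Δ: Δ0=2, Δ1=-2, Δ2=-5/2, Δ3=-1/3
row 1: diag=10, rhs=-24; c'=1/5, d'=-12/5
row 2: denom=8−2·1/5=38/5; d'=(-3−2·-12/5)/(38/5)=9/38
row 3: denom=10−2·5/19=180/19; d'=(13−2·9/38)/(180/19)=119/90
back: M3=119/90
back: M2=9/38−5/19·119/90=-1/9
back: M1=-12/5−1/5·-1/9=-107/45
M: M0=0, M1=-107/45, M2=-1/9, M3=119/90, M4=0
seg 0: a=-1, c=M0/2=0, d=(M1−M0)/(6·3)=-107/810, b=Δ0−h0·(2M0+M1)/6=287/90
seg 1: a=5, c=M1/2=-107/90, d=(M2−M1)/(6·2)=17/90, b=Δ1−h1·(2M1+M2)/6=-17/45
seg 2: a=1, c=M2/2=-1/18, d=(M3−M2)/(6·2)=43/360, b=Δ2−h2·(2M2+M3)/6=-43/15
seg 3: a=-4, c=M3/2=119/180, d=(M4−M3)/(6·3)=-119/1620, b=Δ3−h3·(2M3+M4)/6=-149/90
t_q=37/4 → seg 3, τ=9/4; S=-4+-149/90·τ+119/180·τ²+-119/1620·τ³=-1335/256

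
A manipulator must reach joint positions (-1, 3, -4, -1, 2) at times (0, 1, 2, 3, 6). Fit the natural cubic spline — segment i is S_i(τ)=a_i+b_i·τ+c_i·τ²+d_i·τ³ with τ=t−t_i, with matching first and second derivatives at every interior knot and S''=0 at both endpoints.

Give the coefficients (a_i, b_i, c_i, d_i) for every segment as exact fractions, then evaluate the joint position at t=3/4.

  seg 0: a=-1 b=887/116 c=0 d=-423/116
  seg 1: a=3 b=-191/58 c=-1269/116 d=839/116
  seg 2: a=-4 b=-403/116 c=312/29 d=-497/116
  seg 3: a=-1 b=301/58 c=-243/116 d=27/116
S(3/4) = 23731/7424

Δ: Δ0=4, Δ1=-7, Δ2=3, Δ3=1
row 1: diag=4, rhs=-66; c'=1/4, d'=-33/2
row 2: denom=4−1·1/4=15/4; d'=(60−1·-33/2)/(15/4)=102/5
row 3: denom=8−1·4/15=116/15; d'=(-12−1·102/5)/(116/15)=-243/58
back: M3=-243/58
back: M2=102/5−4/15·-243/58=624/29
back: M1=-33/2−1/4·624/29=-1269/58
M: M0=0, M1=-1269/58, M2=624/29, M3=-243/58, M4=0
seg 0: a=-1, c=M0/2=0, d=(M1−M0)/(6·1)=-423/116, b=Δ0−h0·(2M0+M1)/6=887/116
seg 1: a=3, c=M1/2=-1269/116, d=(M2−M1)/(6·1)=839/116, b=Δ1−h1·(2M1+M2)/6=-191/58
seg 2: a=-4, c=M2/2=312/29, d=(M3−M2)/(6·1)=-497/116, b=Δ2−h2·(2M2+M3)/6=-403/116
seg 3: a=-1, c=M3/2=-243/116, d=(M4−M3)/(6·3)=27/116, b=Δ3−h3·(2M3+M4)/6=301/58
t_q=3/4 → seg 0, τ=3/4; S=-1+887/116·τ+0·τ²+-423/116·τ³=23731/7424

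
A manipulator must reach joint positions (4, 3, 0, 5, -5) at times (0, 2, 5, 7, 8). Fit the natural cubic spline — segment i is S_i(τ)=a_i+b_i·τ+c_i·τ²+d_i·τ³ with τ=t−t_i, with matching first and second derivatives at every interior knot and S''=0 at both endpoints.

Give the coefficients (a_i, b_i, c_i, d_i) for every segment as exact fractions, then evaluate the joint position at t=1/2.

  seg 0: a=4 b=79/506 c=0 d=-83/506
  seg 1: a=3 b=-917/506 c=-249/253 d=635/1518
  seg 2: a=0 b=905/253 c=1407/506 d=-3359/2024
  seg 3: a=5 b=-2639/506 c=-7263/1012 d=2421/1012
S(1/2) = 16425/4048

Δ: Δ0=-1/2, Δ1=-1, Δ2=5/2, Δ3=-10
row 1: diag=10, rhs=-3; c'=3/10, d'=-3/10
row 2: denom=10−3·3/10=91/10; d'=(21−3·-3/10)/(91/10)=219/91
row 3: denom=6−2·20/91=506/91; d'=(-75−2·219/91)/(506/91)=-7263/506
back: M3=-7263/506
back: M2=219/91−20/91·-7263/506=1407/253
back: M1=-3/10−3/10·1407/253=-498/253
M: M0=0, M1=-498/253, M2=1407/253, M3=-7263/506, M4=0
seg 0: a=4, c=M0/2=0, d=(M1−M0)/(6·2)=-83/506, b=Δ0−h0·(2M0+M1)/6=79/506
seg 1: a=3, c=M1/2=-249/253, d=(M2−M1)/(6·3)=635/1518, b=Δ1−h1·(2M1+M2)/6=-917/506
seg 2: a=0, c=M2/2=1407/506, d=(M3−M2)/(6·2)=-3359/2024, b=Δ2−h2·(2M2+M3)/6=905/253
seg 3: a=5, c=M3/2=-7263/1012, d=(M4−M3)/(6·1)=2421/1012, b=Δ3−h3·(2M3+M4)/6=-2639/506
t_q=1/2 → seg 0, τ=1/2; S=4+79/506·τ+0·τ²+-83/506·τ³=16425/4048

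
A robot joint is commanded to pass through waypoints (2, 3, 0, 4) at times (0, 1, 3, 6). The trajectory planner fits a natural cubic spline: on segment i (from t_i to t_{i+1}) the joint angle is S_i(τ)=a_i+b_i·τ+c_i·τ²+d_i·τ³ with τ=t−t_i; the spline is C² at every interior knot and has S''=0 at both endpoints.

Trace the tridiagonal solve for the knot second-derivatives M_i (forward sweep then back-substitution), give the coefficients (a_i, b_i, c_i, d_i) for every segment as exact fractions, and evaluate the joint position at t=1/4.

Δ: Δ0=1, Δ1=-3/2, Δ2=4/3
row 1: diag=6, rhs=-15; c'=1/3, d'=-5/2
row 2: denom=10−2·1/3=28/3; d'=(17−2·-5/2)/(28/3)=33/14
back: M2=33/14
back: M1=-5/2−1/3·33/14=-23/7
M: M0=0, M1=-23/7, M2=33/14, M3=0
seg 0: a=2, c=M0/2=0, d=(M1−M0)/(6·1)=-23/42, b=Δ0−h0·(2M0+M1)/6=65/42
seg 1: a=3, c=M1/2=-23/14, d=(M2−M1)/(6·2)=79/168, b=Δ1−h1·(2M1+M2)/6=-2/21
seg 2: a=0, c=M2/2=33/28, d=(M3−M2)/(6·3)=-11/84, b=Δ2−h2·(2M2+M3)/6=-43/42
t_q=1/4 → seg 0, τ=1/4; S=2+65/42·τ+0·τ²+-23/42·τ³=2131/896

  seg 0: a=2 b=65/42 c=0 d=-23/42
  seg 1: a=3 b=-2/21 c=-23/14 d=79/168
  seg 2: a=0 b=-43/42 c=33/28 d=-11/84
S(1/4) = 2131/896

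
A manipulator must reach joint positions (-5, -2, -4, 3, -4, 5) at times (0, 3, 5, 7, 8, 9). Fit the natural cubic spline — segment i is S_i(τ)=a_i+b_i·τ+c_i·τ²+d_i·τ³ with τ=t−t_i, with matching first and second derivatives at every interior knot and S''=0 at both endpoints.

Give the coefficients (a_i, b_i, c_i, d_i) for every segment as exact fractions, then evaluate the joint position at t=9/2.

Δ: Δ0=1, Δ1=-1, Δ2=7/2, Δ3=-7, Δ4=9
row 1: diag=10, rhs=-12; c'=1/5, d'=-6/5
row 2: denom=8−2·1/5=38/5; d'=(27−2·-6/5)/(38/5)=147/38
row 3: denom=6−2·5/19=104/19; d'=(-63−2·147/38)/(104/19)=-168/13
row 4: denom=4−1·19/104=397/104; d'=(96−1·-168/13)/(397/104)=11328/397
back: M4=11328/397
back: M3=-168/13−19/104·11328/397=-7200/397
back: M2=147/38−5/19·-7200/397=6861/794
back: M1=-6/5−1/5·6861/794=-2325/794
M: M0=0, M1=-2325/794, M2=6861/794, M3=-7200/397, M4=11328/397, M5=0
seg 0: a=-5, c=M0/2=0, d=(M1−M0)/(6·3)=-775/4764, b=Δ0−h0·(2M0+M1)/6=3913/1588
seg 1: a=-2, c=M1/2=-2325/1588, d=(M2−M1)/(6·2)=1531/1588, b=Δ1−h1·(2M1+M2)/6=-1531/794
seg 2: a=-4, c=M2/2=6861/1588, d=(M3−M2)/(6·2)=-7087/3176, b=Δ2−h2·(2M2+M3)/6=3005/794
seg 3: a=3, c=M3/2=-3600/397, d=(M4−M3)/(6·1)=3088/397, b=Δ3−h3·(2M3+M4)/6=-2267/397
seg 4: a=-4, c=M4/2=5664/397, d=(M5−M4)/(6·1)=-1888/397, b=Δ4−h4·(2M4+M5)/6=-203/397
t_q=9/2 → seg 1, τ=3/2; S=-2+-1531/794·τ+-2325/1588·τ²+1531/1588·τ³=-62665/12704

  seg 0: a=-5 b=3913/1588 c=0 d=-775/4764
  seg 1: a=-2 b=-1531/794 c=-2325/1588 d=1531/1588
  seg 2: a=-4 b=3005/794 c=6861/1588 d=-7087/3176
  seg 3: a=3 b=-2267/397 c=-3600/397 d=3088/397
  seg 4: a=-4 b=-203/397 c=5664/397 d=-1888/397
S(9/2) = -62665/12704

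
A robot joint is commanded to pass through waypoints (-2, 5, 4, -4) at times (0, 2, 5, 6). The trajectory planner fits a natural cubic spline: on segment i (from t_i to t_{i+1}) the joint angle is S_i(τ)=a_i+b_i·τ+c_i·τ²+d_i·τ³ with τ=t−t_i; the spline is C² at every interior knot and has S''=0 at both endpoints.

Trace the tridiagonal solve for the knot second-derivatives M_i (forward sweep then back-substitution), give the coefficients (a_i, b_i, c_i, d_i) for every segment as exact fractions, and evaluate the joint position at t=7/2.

  seg 0: a=-2 b=1583/426 c=0 d=-23/426
  seg 1: a=5 b=1307/426 c=-23/71 d=-115/426
  seg 2: a=4 b=-1313/213 c=-391/142 d=391/426
S(7/2) = 9045/1136

Δ: Δ0=7/2, Δ1=-1/3, Δ2=-8
row 1: diag=10, rhs=-23; c'=3/10, d'=-23/10
row 2: denom=8−3·3/10=71/10; d'=(-46−3·-23/10)/(71/10)=-391/71
back: M2=-391/71
back: M1=-23/10−3/10·-391/71=-46/71
M: M0=0, M1=-46/71, M2=-391/71, M3=0
seg 0: a=-2, c=M0/2=0, d=(M1−M0)/(6·2)=-23/426, b=Δ0−h0·(2M0+M1)/6=1583/426
seg 1: a=5, c=M1/2=-23/71, d=(M2−M1)/(6·3)=-115/426, b=Δ1−h1·(2M1+M2)/6=1307/426
seg 2: a=4, c=M2/2=-391/142, d=(M3−M2)/(6·1)=391/426, b=Δ2−h2·(2M2+M3)/6=-1313/213
t_q=7/2 → seg 1, τ=3/2; S=5+1307/426·τ+-23/71·τ²+-115/426·τ³=9045/1136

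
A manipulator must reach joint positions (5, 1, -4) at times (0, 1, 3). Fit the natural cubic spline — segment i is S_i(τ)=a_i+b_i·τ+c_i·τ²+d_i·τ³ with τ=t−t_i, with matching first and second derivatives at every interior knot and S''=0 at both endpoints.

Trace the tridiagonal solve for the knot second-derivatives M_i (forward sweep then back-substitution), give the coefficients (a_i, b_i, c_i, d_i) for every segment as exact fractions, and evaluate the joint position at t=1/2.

Δ: Δ0=-4, Δ1=-5/2
row 1: diag=6, rhs=9; c'=1/3, d'=3/2
back: M1=3/2
M: M0=0, M1=3/2, M2=0
seg 0: a=5, c=M0/2=0, d=(M1−M0)/(6·1)=1/4, b=Δ0−h0·(2M0+M1)/6=-17/4
seg 1: a=1, c=M1/2=3/4, d=(M2−M1)/(6·2)=-1/8, b=Δ1−h1·(2M1+M2)/6=-7/2
t_q=1/2 → seg 0, τ=1/2; S=5+-17/4·τ+0·τ²+1/4·τ³=93/32

  seg 0: a=5 b=-17/4 c=0 d=1/4
  seg 1: a=1 b=-7/2 c=3/4 d=-1/8
S(1/2) = 93/32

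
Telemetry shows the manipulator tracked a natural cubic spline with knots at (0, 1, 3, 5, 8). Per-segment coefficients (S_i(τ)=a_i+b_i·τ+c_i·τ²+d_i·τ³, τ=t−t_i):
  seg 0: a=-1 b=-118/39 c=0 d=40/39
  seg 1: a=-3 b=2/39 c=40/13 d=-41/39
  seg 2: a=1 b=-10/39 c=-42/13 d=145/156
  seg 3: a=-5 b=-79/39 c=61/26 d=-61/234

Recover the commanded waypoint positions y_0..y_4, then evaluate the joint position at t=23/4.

y_0 = S_0(0) = a_0 = -1
y_1 = S_1(0) = a_1 = -3
y_2 = S_2(0) = a_2 = 1
y_3 = S_3(0) = a_3 = -5
y_4 = S_3(3) = 3
t_q=23/4 is in segment 3 (τ=3/4); S_3(τ)=-8835/1664

y_0=-1 y_1=-3 y_2=1 y_3=-5 y_4=3
S(23/4) = -8835/1664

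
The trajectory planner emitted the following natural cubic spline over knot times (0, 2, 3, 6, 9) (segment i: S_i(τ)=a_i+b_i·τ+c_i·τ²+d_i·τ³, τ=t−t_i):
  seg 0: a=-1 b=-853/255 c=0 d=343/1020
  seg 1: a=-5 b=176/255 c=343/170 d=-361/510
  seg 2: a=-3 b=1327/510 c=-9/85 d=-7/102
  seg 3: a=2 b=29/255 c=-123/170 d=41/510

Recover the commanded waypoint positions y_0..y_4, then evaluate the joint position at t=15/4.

y_0=-1 y_1=-5 y_2=-3 y_3=2 y_4=-2
S(15/4) = -12371/10880

y_0 = S_0(0) = a_0 = -1
y_1 = S_1(0) = a_1 = -5
y_2 = S_2(0) = a_2 = -3
y_3 = S_3(0) = a_3 = 2
y_4 = S_3(3) = -2
t_q=15/4 is in segment 2 (τ=3/4); S_2(τ)=-12371/10880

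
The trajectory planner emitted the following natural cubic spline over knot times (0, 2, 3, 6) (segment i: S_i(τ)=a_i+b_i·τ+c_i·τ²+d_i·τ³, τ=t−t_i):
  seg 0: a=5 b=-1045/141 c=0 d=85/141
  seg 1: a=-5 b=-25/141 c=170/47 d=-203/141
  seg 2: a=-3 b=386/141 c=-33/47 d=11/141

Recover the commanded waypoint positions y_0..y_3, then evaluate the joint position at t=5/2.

y_0=5 y_1=-5 y_2=-3 y_3=1
S(5/2) = -1641/376

y_0 = S_0(0) = a_0 = 5
y_1 = S_1(0) = a_1 = -5
y_2 = S_2(0) = a_2 = -3
y_3 = S_2(3) = 1
t_q=5/2 is in segment 1 (τ=1/2); S_1(τ)=-1641/376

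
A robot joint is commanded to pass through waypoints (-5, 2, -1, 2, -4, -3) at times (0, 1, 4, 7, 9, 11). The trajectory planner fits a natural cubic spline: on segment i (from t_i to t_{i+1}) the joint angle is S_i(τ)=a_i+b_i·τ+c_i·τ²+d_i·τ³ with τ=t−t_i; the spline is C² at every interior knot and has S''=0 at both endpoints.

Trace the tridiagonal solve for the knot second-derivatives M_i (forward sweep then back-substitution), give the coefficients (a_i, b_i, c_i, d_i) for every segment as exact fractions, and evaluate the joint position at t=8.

Δ: Δ0=7, Δ1=-1, Δ2=1, Δ3=-3, Δ4=1/2
row 1: diag=8, rhs=-48; c'=3/8, d'=-6
row 2: denom=12−3·3/8=87/8; d'=(12−3·-6)/(87/8)=80/29
row 3: denom=10−3·8/29=266/29; d'=(-24−3·80/29)/(266/29)=-468/133
row 4: denom=8−2·29/133=1006/133; d'=(21−2·-468/133)/(1006/133)=3729/1006
back: M4=3729/1006
back: M3=-468/133−29/133·3729/1006=-4353/1006
back: M2=80/29−8/29·-4353/1006=1988/503
back: M1=-6−3/8·1988/503=-7527/1006
M: M0=0, M1=-7527/1006, M2=1988/503, M3=-4353/1006, M4=3729/1006, M5=0
seg 0: a=-5, c=M0/2=0, d=(M1−M0)/(6·1)=-2509/2012, b=Δ0−h0·(2M0+M1)/6=16593/2012
seg 1: a=2, c=M1/2=-7527/2012, d=(M2−M1)/(6·3)=11503/18108, b=Δ1−h1·(2M1+M2)/6=4533/1006
seg 2: a=-1, c=M2/2=994/503, d=(M3−M2)/(6·3)=-8329/18108, b=Δ2−h2·(2M2+M3)/6=-1587/2012
seg 3: a=2, c=M3/2=-4353/2012, d=(M4−M3)/(6·2)=1347/2012, b=Δ3−h3·(2M3+M4)/6=-1359/1006
seg 4: a=-4, c=M4/2=3729/2012, d=(M5−M4)/(6·2)=-1243/4024, b=Δ4−h4·(2M4+M5)/6=-1983/1006
t_q=8 → seg 3, τ=1; S=2+-1359/1006·τ+-4353/2012·τ²+1347/2012·τ³=-425/503

  seg 0: a=-5 b=16593/2012 c=0 d=-2509/2012
  seg 1: a=2 b=4533/1006 c=-7527/2012 d=11503/18108
  seg 2: a=-1 b=-1587/2012 c=994/503 d=-8329/18108
  seg 3: a=2 b=-1359/1006 c=-4353/2012 d=1347/2012
  seg 4: a=-4 b=-1983/1006 c=3729/2012 d=-1243/4024
S(8) = -425/503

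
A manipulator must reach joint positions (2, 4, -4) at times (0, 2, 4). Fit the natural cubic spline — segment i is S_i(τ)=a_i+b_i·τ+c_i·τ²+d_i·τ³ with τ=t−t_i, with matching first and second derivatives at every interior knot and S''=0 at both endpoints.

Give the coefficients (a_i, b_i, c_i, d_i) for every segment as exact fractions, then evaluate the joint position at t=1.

  seg 0: a=2 b=9/4 c=0 d=-5/16
  seg 1: a=4 b=-3/2 c=-15/8 d=5/16
S(1) = 63/16

Δ: Δ0=1, Δ1=-4
row 1: diag=8, rhs=-30; c'=1/4, d'=-15/4
back: M1=-15/4
M: M0=0, M1=-15/4, M2=0
seg 0: a=2, c=M0/2=0, d=(M1−M0)/(6·2)=-5/16, b=Δ0−h0·(2M0+M1)/6=9/4
seg 1: a=4, c=M1/2=-15/8, d=(M2−M1)/(6·2)=5/16, b=Δ1−h1·(2M1+M2)/6=-3/2
t_q=1 → seg 0, τ=1; S=2+9/4·τ+0·τ²+-5/16·τ³=63/16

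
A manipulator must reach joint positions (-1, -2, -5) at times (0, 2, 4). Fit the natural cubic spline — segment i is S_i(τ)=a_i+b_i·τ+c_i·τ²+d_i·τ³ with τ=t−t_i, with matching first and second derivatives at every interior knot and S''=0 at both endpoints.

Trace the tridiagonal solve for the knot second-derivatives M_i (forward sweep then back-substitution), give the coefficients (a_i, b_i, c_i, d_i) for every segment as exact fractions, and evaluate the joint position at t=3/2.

  seg 0: a=-1 b=-1/4 c=0 d=-1/16
  seg 1: a=-2 b=-1 c=-3/8 d=1/16
S(3/2) = -203/128

Δ: Δ0=-1/2, Δ1=-3/2
row 1: diag=8, rhs=-6; c'=1/4, d'=-3/4
back: M1=-3/4
M: M0=0, M1=-3/4, M2=0
seg 0: a=-1, c=M0/2=0, d=(M1−M0)/(6·2)=-1/16, b=Δ0−h0·(2M0+M1)/6=-1/4
seg 1: a=-2, c=M1/2=-3/8, d=(M2−M1)/(6·2)=1/16, b=Δ1−h1·(2M1+M2)/6=-1
t_q=3/2 → seg 0, τ=3/2; S=-1+-1/4·τ+0·τ²+-1/16·τ³=-203/128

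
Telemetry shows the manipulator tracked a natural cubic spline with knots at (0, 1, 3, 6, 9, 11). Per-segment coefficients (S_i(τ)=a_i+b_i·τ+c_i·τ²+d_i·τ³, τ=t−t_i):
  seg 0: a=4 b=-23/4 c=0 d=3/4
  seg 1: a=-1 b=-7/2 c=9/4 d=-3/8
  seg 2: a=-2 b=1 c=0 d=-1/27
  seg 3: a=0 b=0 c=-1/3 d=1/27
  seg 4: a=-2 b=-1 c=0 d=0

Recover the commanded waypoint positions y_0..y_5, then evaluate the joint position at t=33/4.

y_0=4 y_1=-1 y_2=-2 y_3=0 y_4=-2 y_5=-4
S(33/4) = -81/64

y_0 = S_0(0) = a_0 = 4
y_1 = S_1(0) = a_1 = -1
y_2 = S_2(0) = a_2 = -2
y_3 = S_3(0) = a_3 = 0
y_4 = S_4(0) = a_4 = -2
y_5 = S_4(2) = -4
t_q=33/4 is in segment 3 (τ=9/4); S_3(τ)=-81/64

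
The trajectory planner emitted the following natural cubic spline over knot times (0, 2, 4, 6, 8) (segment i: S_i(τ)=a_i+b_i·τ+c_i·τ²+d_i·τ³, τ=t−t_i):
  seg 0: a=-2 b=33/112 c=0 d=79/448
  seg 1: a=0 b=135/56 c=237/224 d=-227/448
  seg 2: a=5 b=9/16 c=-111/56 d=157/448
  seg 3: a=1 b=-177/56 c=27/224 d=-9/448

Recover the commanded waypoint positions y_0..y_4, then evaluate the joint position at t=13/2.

y_0 = S_0(0) = a_0 = -2
y_1 = S_1(0) = a_1 = 0
y_2 = S_2(0) = a_2 = 5
y_3 = S_3(0) = a_3 = 1
y_4 = S_3(2) = -5
t_q=13/2 is in segment 3 (τ=1/2); S_3(τ)=-283/512

y_0=-2 y_1=0 y_2=5 y_3=1 y_4=-5
S(13/2) = -283/512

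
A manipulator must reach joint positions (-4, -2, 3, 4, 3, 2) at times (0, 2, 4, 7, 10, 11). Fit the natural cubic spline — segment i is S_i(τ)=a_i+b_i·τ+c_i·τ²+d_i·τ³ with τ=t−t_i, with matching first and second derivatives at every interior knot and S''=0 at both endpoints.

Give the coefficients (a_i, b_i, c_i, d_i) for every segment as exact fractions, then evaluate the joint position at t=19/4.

  seg 0: a=-4 b=244/503 c=0 d=259/2012
  seg 1: a=-2 b=1021/503 c=777/1006 d=-1081/4024
  seg 2: a=3 b=1907/1006 c=-1689/2012 d=5771/54324
  seg 3: a=4 b=-549/2012 c=176/1509 d=-2477/54324
  seg 4: a=3 b=-809/1006 c=-591/2012 d=197/2012
S(19/4) = 514343/128768

Δ: Δ0=1, Δ1=5/2, Δ2=1/3, Δ3=-1/3, Δ4=-1
row 1: diag=8, rhs=9; c'=1/4, d'=9/8
row 2: denom=10−2·1/4=19/2; d'=(-13−2·9/8)/(19/2)=-61/38
row 3: denom=12−3·6/19=210/19; d'=(-4−3·-61/38)/(210/19)=31/420
row 4: denom=8−3·19/70=503/70; d'=(-4−3·31/420)/(503/70)=-591/1006
back: M4=-591/1006
back: M3=31/420−19/70·-591/1006=352/1509
back: M2=-61/38−6/19·352/1509=-1689/1006
back: M1=9/8−1/4·-1689/1006=777/503
M: M0=0, M1=777/503, M2=-1689/1006, M3=352/1509, M4=-591/1006, M5=0
seg 0: a=-4, c=M0/2=0, d=(M1−M0)/(6·2)=259/2012, b=Δ0−h0·(2M0+M1)/6=244/503
seg 1: a=-2, c=M1/2=777/1006, d=(M2−M1)/(6·2)=-1081/4024, b=Δ1−h1·(2M1+M2)/6=1021/503
seg 2: a=3, c=M2/2=-1689/2012, d=(M3−M2)/(6·3)=5771/54324, b=Δ2−h2·(2M2+M3)/6=1907/1006
seg 3: a=4, c=M3/2=176/1509, d=(M4−M3)/(6·3)=-2477/54324, b=Δ3−h3·(2M3+M4)/6=-549/2012
seg 4: a=3, c=M4/2=-591/2012, d=(M5−M4)/(6·1)=197/2012, b=Δ4−h4·(2M4+M5)/6=-809/1006
t_q=19/4 → seg 2, τ=3/4; S=3+1907/1006·τ+-1689/2012·τ²+5771/54324·τ³=514343/128768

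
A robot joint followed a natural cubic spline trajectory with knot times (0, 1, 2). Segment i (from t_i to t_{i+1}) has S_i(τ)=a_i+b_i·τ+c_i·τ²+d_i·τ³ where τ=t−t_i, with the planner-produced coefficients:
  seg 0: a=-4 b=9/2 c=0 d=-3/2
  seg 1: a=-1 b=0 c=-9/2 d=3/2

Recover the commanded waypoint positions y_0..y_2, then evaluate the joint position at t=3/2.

y_0=-4 y_1=-1 y_2=-4
S(3/2) = -31/16

y_0 = S_0(0) = a_0 = -4
y_1 = S_1(0) = a_1 = -1
y_2 = S_1(1) = -4
t_q=3/2 is in segment 1 (τ=1/2); S_1(τ)=-31/16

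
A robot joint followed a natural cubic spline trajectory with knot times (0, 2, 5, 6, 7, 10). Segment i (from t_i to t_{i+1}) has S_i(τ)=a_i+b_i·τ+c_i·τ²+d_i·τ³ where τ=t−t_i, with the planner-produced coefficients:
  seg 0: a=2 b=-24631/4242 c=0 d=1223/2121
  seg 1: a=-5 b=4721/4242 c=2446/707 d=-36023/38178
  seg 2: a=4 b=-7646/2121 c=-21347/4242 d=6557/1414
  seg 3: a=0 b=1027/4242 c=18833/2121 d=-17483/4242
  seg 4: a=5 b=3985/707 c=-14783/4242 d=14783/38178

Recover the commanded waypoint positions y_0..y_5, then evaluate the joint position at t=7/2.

y_0=2 y_1=-5 y_2=4 y_3=0 y_4=5 y_5=1
S(7/2) = 2051/1616

y_0 = S_0(0) = a_0 = 2
y_1 = S_1(0) = a_1 = -5
y_2 = S_2(0) = a_2 = 4
y_3 = S_3(0) = a_3 = 0
y_4 = S_4(0) = a_4 = 5
y_5 = S_4(3) = 1
t_q=7/2 is in segment 1 (τ=3/2); S_1(τ)=2051/1616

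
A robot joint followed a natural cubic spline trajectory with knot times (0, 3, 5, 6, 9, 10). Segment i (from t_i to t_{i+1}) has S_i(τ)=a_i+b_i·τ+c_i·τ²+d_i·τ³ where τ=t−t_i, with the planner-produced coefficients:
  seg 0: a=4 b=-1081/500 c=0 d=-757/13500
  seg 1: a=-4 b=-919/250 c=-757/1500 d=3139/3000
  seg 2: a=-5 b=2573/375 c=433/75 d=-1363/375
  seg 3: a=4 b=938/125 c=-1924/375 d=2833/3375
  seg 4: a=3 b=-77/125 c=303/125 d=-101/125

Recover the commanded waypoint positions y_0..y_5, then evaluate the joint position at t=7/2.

y_0=4 y_1=-4 y_2=-5 y_3=4 y_4=3 y_5=4
S(7/2) = -46667/8000

y_0 = S_0(0) = a_0 = 4
y_1 = S_1(0) = a_1 = -4
y_2 = S_2(0) = a_2 = -5
y_3 = S_3(0) = a_3 = 4
y_4 = S_4(0) = a_4 = 3
y_5 = S_4(1) = 4
t_q=7/2 is in segment 1 (τ=1/2); S_1(τ)=-46667/8000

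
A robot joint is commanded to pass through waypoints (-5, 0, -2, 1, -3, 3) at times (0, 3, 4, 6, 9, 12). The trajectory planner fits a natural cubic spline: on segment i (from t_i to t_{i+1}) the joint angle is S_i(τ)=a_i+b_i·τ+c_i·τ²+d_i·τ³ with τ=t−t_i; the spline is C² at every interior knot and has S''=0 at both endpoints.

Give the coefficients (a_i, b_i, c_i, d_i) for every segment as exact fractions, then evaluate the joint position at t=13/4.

  seg 0: a=-5 b=10855/3222 c=0 d=-5485/28998
  seg 1: a=0 b=-2800/1611 c=-5485/3222 d=1547/1074
  seg 2: a=-2 b=-2647/3222 c=4219/1611 d=-261/358
  seg 3: a=1 b=2917/3222 c=-2828/1611 d=9755/28998
  seg 4: a=-3 b=-877/1611 c=4099/3222 d=-4099/28998
S(13/4) = -35633/68736

Δ: Δ0=5/3, Δ1=-2, Δ2=3/2, Δ3=-4/3, Δ4=2
row 1: diag=8, rhs=-22; c'=1/8, d'=-11/4
row 2: denom=6−1·1/8=47/8; d'=(21−1·-11/4)/(47/8)=190/47
row 3: denom=10−2·16/47=438/47; d'=(-17−2·190/47)/(438/47)=-393/146
row 4: denom=12−3·47/146=1611/146; d'=(20−3·-393/146)/(1611/146)=4099/1611
back: M4=4099/1611
back: M3=-393/146−47/146·4099/1611=-5656/1611
back: M2=190/47−16/47·-5656/1611=8438/1611
back: M1=-11/4−1/8·8438/1611=-5485/1611
M: M0=0, M1=-5485/1611, M2=8438/1611, M3=-5656/1611, M4=4099/1611, M5=0
seg 0: a=-5, c=M0/2=0, d=(M1−M0)/(6·3)=-5485/28998, b=Δ0−h0·(2M0+M1)/6=10855/3222
seg 1: a=0, c=M1/2=-5485/3222, d=(M2−M1)/(6·1)=1547/1074, b=Δ1−h1·(2M1+M2)/6=-2800/1611
seg 2: a=-2, c=M2/2=4219/1611, d=(M3−M2)/(6·2)=-261/358, b=Δ2−h2·(2M2+M3)/6=-2647/3222
seg 3: a=1, c=M3/2=-2828/1611, d=(M4−M3)/(6·3)=9755/28998, b=Δ3−h3·(2M3+M4)/6=2917/3222
seg 4: a=-3, c=M4/2=4099/3222, d=(M5−M4)/(6·3)=-4099/28998, b=Δ4−h4·(2M4+M5)/6=-877/1611
t_q=13/4 → seg 1, τ=1/4; S=0+-2800/1611·τ+-5485/3222·τ²+1547/1074·τ³=-35633/68736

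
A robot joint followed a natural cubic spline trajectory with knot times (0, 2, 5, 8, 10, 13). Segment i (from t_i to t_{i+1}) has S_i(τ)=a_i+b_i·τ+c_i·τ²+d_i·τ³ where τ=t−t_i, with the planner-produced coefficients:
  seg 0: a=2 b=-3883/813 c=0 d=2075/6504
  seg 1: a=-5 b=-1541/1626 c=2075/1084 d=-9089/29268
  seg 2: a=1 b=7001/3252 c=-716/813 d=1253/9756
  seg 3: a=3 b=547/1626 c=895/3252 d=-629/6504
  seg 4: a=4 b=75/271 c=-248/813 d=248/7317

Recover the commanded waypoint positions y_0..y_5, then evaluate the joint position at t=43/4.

y_0=2 y_1=-5 y_2=1 y_3=3 y_4=4 y_5=3
S(43/4) = 8781/2168

y_0 = S_0(0) = a_0 = 2
y_1 = S_1(0) = a_1 = -5
y_2 = S_2(0) = a_2 = 1
y_3 = S_3(0) = a_3 = 3
y_4 = S_4(0) = a_4 = 4
y_5 = S_4(3) = 3
t_q=43/4 is in segment 4 (τ=3/4); S_4(τ)=8781/2168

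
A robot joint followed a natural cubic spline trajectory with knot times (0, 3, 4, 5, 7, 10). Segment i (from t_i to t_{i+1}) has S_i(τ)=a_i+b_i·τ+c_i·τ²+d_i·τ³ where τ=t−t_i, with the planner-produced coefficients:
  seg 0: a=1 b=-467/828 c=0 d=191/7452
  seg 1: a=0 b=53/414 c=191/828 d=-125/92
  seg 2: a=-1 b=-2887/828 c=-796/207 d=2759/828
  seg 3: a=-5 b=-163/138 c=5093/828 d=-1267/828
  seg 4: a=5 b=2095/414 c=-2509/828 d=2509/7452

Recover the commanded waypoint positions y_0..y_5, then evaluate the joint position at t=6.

y_0 = S_0(0) = a_0 = 1
y_1 = S_1(0) = a_1 = 0
y_2 = S_2(0) = a_2 = -1
y_3 = S_3(0) = a_3 = -5
y_4 = S_4(0) = a_4 = 5
y_5 = S_4(3) = 2
t_q=6 is in segment 3 (τ=1); S_3(τ)=-323/207

y_0=1 y_1=0 y_2=-1 y_3=-5 y_4=5 y_5=2
S(6) = -323/207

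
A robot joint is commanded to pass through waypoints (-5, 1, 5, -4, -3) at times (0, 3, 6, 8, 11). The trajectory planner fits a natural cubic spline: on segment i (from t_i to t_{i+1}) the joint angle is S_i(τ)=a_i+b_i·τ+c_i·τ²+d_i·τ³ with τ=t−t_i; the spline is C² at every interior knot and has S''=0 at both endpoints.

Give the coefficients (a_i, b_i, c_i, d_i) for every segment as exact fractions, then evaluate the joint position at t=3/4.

Δ: Δ0=2, Δ1=4/3, Δ2=-9/2, Δ3=1/3
row 1: diag=12, rhs=-4; c'=1/4, d'=-1/3
row 2: denom=10−3·1/4=37/4; d'=(-35−3·-1/3)/(37/4)=-136/37
row 3: denom=10−2·8/37=354/37; d'=(29−2·-136/37)/(354/37)=1345/354
back: M3=1345/354
back: M2=-136/37−8/37·1345/354=-796/177
back: M1=-1/3−1/4·-796/177=140/177
M: M0=0, M1=140/177, M2=-796/177, M3=1345/354, M4=0
seg 0: a=-5, c=M0/2=0, d=(M1−M0)/(6·3)=70/1593, b=Δ0−h0·(2M0+M1)/6=284/177
seg 1: a=1, c=M1/2=70/177, d=(M2−M1)/(6·3)=-52/177, b=Δ1−h1·(2M1+M2)/6=494/177
seg 2: a=5, c=M2/2=-398/177, d=(M3−M2)/(6·2)=979/1416, b=Δ2−h2·(2M2+M3)/6=-490/177
seg 3: a=-4, c=M3/2=1345/708, d=(M4−M3)/(6·3)=-1345/6372, b=Δ3−h3·(2M3+M4)/6=-409/118
t_q=3/4 → seg 0, τ=3/4; S=-5+284/177·τ+0·τ²+70/1593·τ³=-7133/1888

  seg 0: a=-5 b=284/177 c=0 d=70/1593
  seg 1: a=1 b=494/177 c=70/177 d=-52/177
  seg 2: a=5 b=-490/177 c=-398/177 d=979/1416
  seg 3: a=-4 b=-409/118 c=1345/708 d=-1345/6372
S(3/4) = -7133/1888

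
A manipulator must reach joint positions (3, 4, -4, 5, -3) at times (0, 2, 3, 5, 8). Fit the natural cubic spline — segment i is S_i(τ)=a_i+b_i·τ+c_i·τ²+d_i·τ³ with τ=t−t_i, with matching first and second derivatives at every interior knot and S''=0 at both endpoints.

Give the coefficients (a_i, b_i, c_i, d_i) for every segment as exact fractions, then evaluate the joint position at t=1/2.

Δ: Δ0=1/2, Δ1=-8, Δ2=9/2, Δ3=-8/3
row 1: diag=6, rhs=-51; c'=1/6, d'=-17/2
row 2: denom=6−1·1/6=35/6; d'=(75−1·-17/2)/(35/6)=501/35
row 3: denom=10−2·12/35=326/35; d'=(-43−2·501/35)/(326/35)=-2507/326
back: M3=-2507/326
back: M2=501/35−12/35·-2507/326=2763/163
back: M1=-17/2−1/6·2763/163=-1846/163
M: M0=0, M1=-1846/163, M2=2763/163, M3=-2507/326, M4=0
seg 0: a=3, c=M0/2=0, d=(M1−M0)/(6·2)=-923/978, b=Δ0−h0·(2M0+M1)/6=4181/978
seg 1: a=4, c=M1/2=-923/163, d=(M2−M1)/(6·1)=4609/978, b=Δ1−h1·(2M1+M2)/6=-6895/978
seg 2: a=-4, c=M2/2=2763/326, d=(M3−M2)/(6·2)=-8033/3912, b=Δ2−h2·(2M2+M3)/6=-2072/489
seg 3: a=5, c=M3/2=-2507/652, d=(M4−M3)/(6·3)=2507/5868, b=Δ3−h3·(2M3+M4)/6=4913/978
t_q=1/2 → seg 0, τ=1/2; S=3+4181/978·τ+0·τ²+-923/978·τ³=13091/2608

  seg 0: a=3 b=4181/978 c=0 d=-923/978
  seg 1: a=4 b=-6895/978 c=-923/163 d=4609/978
  seg 2: a=-4 b=-2072/489 c=2763/326 d=-8033/3912
  seg 3: a=5 b=4913/978 c=-2507/652 d=2507/5868
S(1/2) = 13091/2608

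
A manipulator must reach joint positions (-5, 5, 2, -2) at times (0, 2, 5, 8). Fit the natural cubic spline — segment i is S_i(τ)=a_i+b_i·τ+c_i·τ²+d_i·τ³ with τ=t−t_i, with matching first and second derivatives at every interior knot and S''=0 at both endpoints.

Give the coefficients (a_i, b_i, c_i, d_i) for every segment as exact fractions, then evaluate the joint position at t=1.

  seg 0: a=-5 b=697/111 c=0 d=-71/222
  seg 1: a=5 b=271/111 c=-71/37 d=257/999
  seg 2: a=2 b=-236/111 c=44/111 d=-44/999
S(1) = 71/74

Δ: Δ0=5, Δ1=-1, Δ2=-4/3
row 1: diag=10, rhs=-36; c'=3/10, d'=-18/5
row 2: denom=12−3·3/10=111/10; d'=(-2−3·-18/5)/(111/10)=88/111
back: M2=88/111
back: M1=-18/5−3/10·88/111=-142/37
M: M0=0, M1=-142/37, M2=88/111, M3=0
seg 0: a=-5, c=M0/2=0, d=(M1−M0)/(6·2)=-71/222, b=Δ0−h0·(2M0+M1)/6=697/111
seg 1: a=5, c=M1/2=-71/37, d=(M2−M1)/(6·3)=257/999, b=Δ1−h1·(2M1+M2)/6=271/111
seg 2: a=2, c=M2/2=44/111, d=(M3−M2)/(6·3)=-44/999, b=Δ2−h2·(2M2+M3)/6=-236/111
t_q=1 → seg 0, τ=1; S=-5+697/111·τ+0·τ²+-71/222·τ³=71/74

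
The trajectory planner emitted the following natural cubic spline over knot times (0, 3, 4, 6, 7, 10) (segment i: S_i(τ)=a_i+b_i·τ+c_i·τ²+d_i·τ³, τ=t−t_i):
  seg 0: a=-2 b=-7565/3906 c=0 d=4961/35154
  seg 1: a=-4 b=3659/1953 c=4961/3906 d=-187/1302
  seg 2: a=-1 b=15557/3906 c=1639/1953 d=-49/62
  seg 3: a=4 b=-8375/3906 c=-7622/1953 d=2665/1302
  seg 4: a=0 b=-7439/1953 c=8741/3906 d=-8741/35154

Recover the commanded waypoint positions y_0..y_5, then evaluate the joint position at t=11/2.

y_0=-2 y_1=-4 y_2=-1 y_3=4 y_4=0 y_5=2
S(11/2) = 43697/10416

y_0 = S_0(0) = a_0 = -2
y_1 = S_1(0) = a_1 = -4
y_2 = S_2(0) = a_2 = -1
y_3 = S_3(0) = a_3 = 4
y_4 = S_4(0) = a_4 = 0
y_5 = S_4(3) = 2
t_q=11/2 is in segment 2 (τ=3/2); S_2(τ)=43697/10416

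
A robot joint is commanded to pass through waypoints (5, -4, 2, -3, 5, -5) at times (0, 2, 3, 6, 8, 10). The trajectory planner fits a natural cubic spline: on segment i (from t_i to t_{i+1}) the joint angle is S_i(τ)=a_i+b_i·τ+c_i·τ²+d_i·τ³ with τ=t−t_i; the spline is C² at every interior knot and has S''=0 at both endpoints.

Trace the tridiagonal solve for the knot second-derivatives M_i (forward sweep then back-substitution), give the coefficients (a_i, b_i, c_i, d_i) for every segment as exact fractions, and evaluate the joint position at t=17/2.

Δ: Δ0=-9/2, Δ1=6, Δ2=-5/3, Δ3=4, Δ4=-5
row 1: diag=6, rhs=63; c'=1/6, d'=21/2
row 2: denom=8−1·1/6=47/6; d'=(-46−1·21/2)/(47/6)=-339/47
row 3: denom=10−3·18/47=416/47; d'=(34−3·-339/47)/(416/47)=2615/416
row 4: denom=8−2·47/208=785/104; d'=(-54−2·2615/416)/(785/104)=-13847/1570
back: M4=-13847/1570
back: M3=2615/416−47/208·-13847/1570=6499/785
back: M2=-339/47−18/47·6499/785=-8151/785
back: M1=21/2−1/6·-8151/785=9601/785
M: M0=0, M1=9601/785, M2=-8151/785, M3=6499/785, M4=-13847/1570, M5=0
seg 0: a=5, c=M0/2=0, d=(M1−M0)/(6·2)=9601/9420, b=Δ0−h0·(2M0+M1)/6=-40397/4710
seg 1: a=-4, c=M1/2=9601/1570, d=(M2−M1)/(6·1)=-8876/2355, b=Δ1−h1·(2M1+M2)/6=17209/4710
seg 2: a=2, c=M2/2=-8151/1570, d=(M3−M2)/(6·3)=1465/1413, b=Δ2−h2·(2M2+M3)/6=21559/4710
seg 3: a=-3, c=M3/2=6499/1570, d=(M4−M3)/(6·2)=-5369/3768, b=Δ3−h3·(2M3+M4)/6=6691/4710
seg 4: a=5, c=M4/2=-13847/3140, d=(M5−M4)/(6·2)=13847/18840, b=Δ4−h4·(2M4+M5)/6=2072/2355
t_q=17/2 → seg 4, τ=1/2; S=5+2072/2355·τ+-13847/3140·τ²+13847/18840·τ³=222529/50240

  seg 0: a=5 b=-40397/4710 c=0 d=9601/9420
  seg 1: a=-4 b=17209/4710 c=9601/1570 d=-8876/2355
  seg 2: a=2 b=21559/4710 c=-8151/1570 d=1465/1413
  seg 3: a=-3 b=6691/4710 c=6499/1570 d=-5369/3768
  seg 4: a=5 b=2072/2355 c=-13847/3140 d=13847/18840
S(17/2) = 222529/50240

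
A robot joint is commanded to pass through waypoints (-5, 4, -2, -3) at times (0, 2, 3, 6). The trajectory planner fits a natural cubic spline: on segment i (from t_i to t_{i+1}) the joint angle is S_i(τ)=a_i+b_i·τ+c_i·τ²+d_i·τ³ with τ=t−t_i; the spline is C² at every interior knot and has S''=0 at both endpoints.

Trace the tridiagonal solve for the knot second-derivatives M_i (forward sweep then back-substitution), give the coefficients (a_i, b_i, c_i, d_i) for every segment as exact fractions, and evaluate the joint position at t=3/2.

  seg 0: a=-5 b=2345/282 c=0 d=-269/282
  seg 1: a=4 b=-883/282 c=-269/47 d=805/282
  seg 2: a=-2 b=-848/141 c=267/94 d=-89/282
S(3/2) = 3199/752

Δ: Δ0=9/2, Δ1=-6, Δ2=-1/3
row 1: diag=6, rhs=-63; c'=1/6, d'=-21/2
row 2: denom=8−1·1/6=47/6; d'=(34−1·-21/2)/(47/6)=267/47
back: M2=267/47
back: M1=-21/2−1/6·267/47=-538/47
M: M0=0, M1=-538/47, M2=267/47, M3=0
seg 0: a=-5, c=M0/2=0, d=(M1−M0)/(6·2)=-269/282, b=Δ0−h0·(2M0+M1)/6=2345/282
seg 1: a=4, c=M1/2=-269/47, d=(M2−M1)/(6·1)=805/282, b=Δ1−h1·(2M1+M2)/6=-883/282
seg 2: a=-2, c=M2/2=267/94, d=(M3−M2)/(6·3)=-89/282, b=Δ2−h2·(2M2+M3)/6=-848/141
t_q=3/2 → seg 0, τ=3/2; S=-5+2345/282·τ+0·τ²+-269/282·τ³=3199/752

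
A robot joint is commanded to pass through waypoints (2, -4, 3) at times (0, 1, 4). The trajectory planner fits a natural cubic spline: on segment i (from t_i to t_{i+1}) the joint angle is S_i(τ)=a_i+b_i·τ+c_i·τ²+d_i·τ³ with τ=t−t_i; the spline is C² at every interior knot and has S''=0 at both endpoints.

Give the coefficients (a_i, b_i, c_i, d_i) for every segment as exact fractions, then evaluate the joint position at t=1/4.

Δ: Δ0=-6, Δ1=7/3
row 1: diag=8, rhs=50; c'=3/8, d'=25/4
back: M1=25/4
M: M0=0, M1=25/4, M2=0
seg 0: a=2, c=M0/2=0, d=(M1−M0)/(6·1)=25/24, b=Δ0−h0·(2M0+M1)/6=-169/24
seg 1: a=-4, c=M1/2=25/8, d=(M2−M1)/(6·3)=-25/72, b=Δ1−h1·(2M1+M2)/6=-47/12
t_q=1/4 → seg 0, τ=1/4; S=2+-169/24·τ+0·τ²+25/24·τ³=131/512

  seg 0: a=2 b=-169/24 c=0 d=25/24
  seg 1: a=-4 b=-47/12 c=25/8 d=-25/72
S(1/4) = 131/512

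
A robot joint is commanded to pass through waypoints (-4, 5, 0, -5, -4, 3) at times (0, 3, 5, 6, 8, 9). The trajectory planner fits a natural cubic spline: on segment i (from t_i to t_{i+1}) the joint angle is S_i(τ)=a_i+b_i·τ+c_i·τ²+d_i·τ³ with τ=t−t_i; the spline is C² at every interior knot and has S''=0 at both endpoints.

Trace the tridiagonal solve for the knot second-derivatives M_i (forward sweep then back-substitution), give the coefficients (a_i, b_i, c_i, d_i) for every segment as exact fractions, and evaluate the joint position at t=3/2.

Δ: Δ0=3, Δ1=-5/2, Δ2=-5, Δ3=1/2, Δ4=7
row 1: diag=10, rhs=-33; c'=1/5, d'=-33/10
row 2: denom=6−2·1/5=28/5; d'=(-15−2·-33/10)/(28/5)=-3/2
row 3: denom=6−1·5/28=163/28; d'=(33−1·-3/2)/(163/28)=966/163
row 4: denom=6−2·56/163=866/163; d'=(39−2·966/163)/(866/163)=4425/866
back: M4=4425/866
back: M3=966/163−56/163·4425/866=1806/433
back: M2=-3/2−5/28·1806/433=-972/433
back: M1=-33/10−1/5·-972/433=-2469/866
M: M0=0, M1=-2469/866, M2=-972/433, M3=1806/433, M4=4425/866, M5=0
seg 0: a=-4, c=M0/2=0, d=(M1−M0)/(6·3)=-823/5196, b=Δ0−h0·(2M0+M1)/6=7665/1732
seg 1: a=5, c=M1/2=-2469/1732, d=(M2−M1)/(6·2)=175/3464, b=Δ1−h1·(2M1+M2)/6=129/866
seg 2: a=0, c=M2/2=-486/433, d=(M3−M2)/(6·1)=463/433, b=Δ2−h2·(2M2+M3)/6=-2142/433
seg 3: a=-5, c=M3/2=903/433, d=(M4−M3)/(6·2)=271/3464, b=Δ3−h3·(2M3+M4)/6=-1725/433
seg 4: a=-4, c=M4/2=4425/1732, d=(M5−M4)/(6·1)=-1475/1732, b=Δ4−h4·(2M4+M5)/6=4587/866
t_q=3/2 → seg 0, τ=3/2; S=-4+7665/1732·τ+0·τ²+-823/5196·τ³=29149/13856

  seg 0: a=-4 b=7665/1732 c=0 d=-823/5196
  seg 1: a=5 b=129/866 c=-2469/1732 d=175/3464
  seg 2: a=0 b=-2142/433 c=-486/433 d=463/433
  seg 3: a=-5 b=-1725/433 c=903/433 d=271/3464
  seg 4: a=-4 b=4587/866 c=4425/1732 d=-1475/1732
S(3/2) = 29149/13856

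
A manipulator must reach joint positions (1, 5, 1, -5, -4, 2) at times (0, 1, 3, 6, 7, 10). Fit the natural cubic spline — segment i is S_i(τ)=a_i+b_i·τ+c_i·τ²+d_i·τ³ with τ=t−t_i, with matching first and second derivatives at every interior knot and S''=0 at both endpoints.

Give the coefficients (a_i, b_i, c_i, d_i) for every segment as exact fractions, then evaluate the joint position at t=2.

Δ: Δ0=4, Δ1=-2, Δ2=-2, Δ3=1, Δ4=2
row 1: diag=6, rhs=-36; c'=1/3, d'=-6
row 2: denom=10−2·1/3=28/3; d'=(0−2·-6)/(28/3)=9/7
row 3: denom=8−3·9/28=197/28; d'=(18−3·9/7)/(197/28)=396/197
row 4: denom=8−1·28/197=1548/197; d'=(6−1·396/197)/(1548/197)=131/258
back: M4=131/258
back: M3=396/197−28/197·131/258=250/129
back: M2=9/7−9/28·250/129=57/86
back: M1=-6−1/3·57/86=-535/86
M: M0=0, M1=-535/86, M2=57/86, M3=250/129, M4=131/258, M5=0
seg 0: a=1, c=M0/2=0, d=(M1−M0)/(6·1)=-535/516, b=Δ0−h0·(2M0+M1)/6=2599/516
seg 1: a=5, c=M1/2=-535/172, d=(M2−M1)/(6·2)=74/129, b=Δ1−h1·(2M1+M2)/6=497/258
seg 2: a=1, c=M2/2=57/172, d=(M3−M2)/(6·3)=329/4644, b=Δ2−h2·(2M2+M3)/6=-937/258
seg 3: a=-5, c=M3/2=125/129, d=(M4−M3)/(6·1)=-41/172, b=Δ3−h3·(2M3+M4)/6=139/516
seg 4: a=-4, c=M4/2=131/516, d=(M5−M4)/(6·3)=-131/4644, b=Δ4−h4·(2M4+M5)/6=385/258
t_q=2 → seg 1, τ=1; S=5+497/258·τ+-535/172·τ²+74/129·τ³=755/172

  seg 0: a=1 b=2599/516 c=0 d=-535/516
  seg 1: a=5 b=497/258 c=-535/172 d=74/129
  seg 2: a=1 b=-937/258 c=57/172 d=329/4644
  seg 3: a=-5 b=139/516 c=125/129 d=-41/172
  seg 4: a=-4 b=385/258 c=131/516 d=-131/4644
S(2) = 755/172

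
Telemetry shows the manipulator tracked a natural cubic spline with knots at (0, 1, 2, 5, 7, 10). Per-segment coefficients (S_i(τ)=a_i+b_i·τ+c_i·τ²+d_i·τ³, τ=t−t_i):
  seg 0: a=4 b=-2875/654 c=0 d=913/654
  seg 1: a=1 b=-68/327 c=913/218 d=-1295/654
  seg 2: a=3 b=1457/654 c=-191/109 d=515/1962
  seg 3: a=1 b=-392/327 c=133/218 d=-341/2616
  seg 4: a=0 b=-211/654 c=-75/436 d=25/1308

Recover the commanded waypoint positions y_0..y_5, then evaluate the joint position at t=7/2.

y_0=4 y_1=1 y_2=3 y_3=1 y_4=0 y_5=-2
S(7/2) = 5729/1744

y_0 = S_0(0) = a_0 = 4
y_1 = S_1(0) = a_1 = 1
y_2 = S_2(0) = a_2 = 3
y_3 = S_3(0) = a_3 = 1
y_4 = S_4(0) = a_4 = 0
y_5 = S_4(3) = -2
t_q=7/2 is in segment 2 (τ=3/2); S_2(τ)=5729/1744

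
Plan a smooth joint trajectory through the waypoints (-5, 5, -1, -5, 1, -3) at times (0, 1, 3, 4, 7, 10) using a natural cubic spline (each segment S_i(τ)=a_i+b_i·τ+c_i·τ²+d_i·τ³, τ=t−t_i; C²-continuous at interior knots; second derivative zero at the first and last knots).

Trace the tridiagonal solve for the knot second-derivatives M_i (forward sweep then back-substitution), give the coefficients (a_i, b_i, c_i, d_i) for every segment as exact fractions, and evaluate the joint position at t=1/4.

Δ: Δ0=10, Δ1=-3, Δ2=-4, Δ3=2, Δ4=-4/3
row 1: diag=6, rhs=-78; c'=1/3, d'=-13
row 2: denom=6−2·1/3=16/3; d'=(-6−2·-13)/(16/3)=15/4
row 3: denom=8−1·3/16=125/16; d'=(36−1·15/4)/(125/16)=516/125
row 4: denom=12−3·48/125=1356/125; d'=(-20−3·516/125)/(1356/125)=-1012/339
back: M4=-1012/339
back: M3=516/125−48/125·-1012/339=596/113
back: M2=15/4−3/16·596/113=312/113
back: M1=-13−1/3·312/113=-1573/113
M: M0=0, M1=-1573/113, M2=312/113, M3=596/113, M4=-1012/339, M5=0
seg 0: a=-5, c=M0/2=0, d=(M1−M0)/(6·1)=-1573/678, b=Δ0−h0·(2M0+M1)/6=8353/678
seg 1: a=5, c=M1/2=-1573/226, d=(M2−M1)/(6·2)=1885/1356, b=Δ1−h1·(2M1+M2)/6=1817/339
seg 2: a=-1, c=M2/2=156/113, d=(M3−M2)/(6·1)=142/339, b=Δ2−h2·(2M2+M3)/6=-1966/339
seg 3: a=-5, c=M3/2=298/113, d=(M4−M3)/(6·3)=-1400/3051, b=Δ3−h3·(2M3+M4)/6=-604/339
seg 4: a=1, c=M4/2=-506/339, d=(M5−M4)/(6·3)=506/3051, b=Δ4−h4·(2M4+M5)/6=560/339
t_q=1/4 → seg 0, τ=1/4; S=-5+8353/678·τ+0·τ²+-1573/678·τ³=-28295/14464

  seg 0: a=-5 b=8353/678 c=0 d=-1573/678
  seg 1: a=5 b=1817/339 c=-1573/226 d=1885/1356
  seg 2: a=-1 b=-1966/339 c=156/113 d=142/339
  seg 3: a=-5 b=-604/339 c=298/113 d=-1400/3051
  seg 4: a=1 b=560/339 c=-506/339 d=506/3051
S(1/4) = -28295/14464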